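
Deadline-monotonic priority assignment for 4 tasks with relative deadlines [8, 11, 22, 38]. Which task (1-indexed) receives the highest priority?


Sort tasks by relative deadline (ascending):
  Task 1: deadline = 8
  Task 2: deadline = 11
  Task 3: deadline = 22
  Task 4: deadline = 38
Priority order (highest first): [1, 2, 3, 4]
Highest priority task = 1

1


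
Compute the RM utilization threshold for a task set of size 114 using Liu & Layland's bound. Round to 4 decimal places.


Compute 2^(1/114) = 1.0060987606
Subtract 1: 1.0060987606 - 1 = 0.0060987606
Multiply by n: 114 * 0.0060987606 = 0.6952587084
Round to 4 dp: 0.6953

0.6953


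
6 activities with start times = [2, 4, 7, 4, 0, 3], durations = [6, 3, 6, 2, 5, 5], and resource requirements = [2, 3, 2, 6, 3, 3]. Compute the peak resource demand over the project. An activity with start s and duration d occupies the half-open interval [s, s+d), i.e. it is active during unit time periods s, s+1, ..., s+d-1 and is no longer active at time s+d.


Each activity i is active on [start_i, start_i + duration_i).
Compute total resource usage per time slot:
  t=0: active resources = [3], total = 3
  t=1: active resources = [3], total = 3
  t=2: active resources = [2, 3], total = 5
  t=3: active resources = [2, 3, 3], total = 8
  t=4: active resources = [2, 3, 6, 3, 3], total = 17
  t=5: active resources = [2, 3, 6, 3], total = 14
  t=6: active resources = [2, 3, 3], total = 8
  t=7: active resources = [2, 2, 3], total = 7
  t=8: active resources = [2], total = 2
  t=9: active resources = [2], total = 2
  t=10: active resources = [2], total = 2
  t=11: active resources = [2], total = 2
  t=12: active resources = [2], total = 2
Peak resource demand = 17

17


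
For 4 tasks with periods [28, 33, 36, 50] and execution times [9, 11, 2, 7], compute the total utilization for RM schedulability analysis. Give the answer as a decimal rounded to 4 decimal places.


Compute individual utilizations (exact fractions):
  Task 1: C/T = 9/28 (approx. 0.3214)
  Task 2: C/T = 11/33 = 1/3 (approx. 0.3333)
  Task 3: C/T = 2/36 = 1/18 (approx. 0.0556)
  Task 4: C/T = 7/50 (approx. 0.14)
Total utilization U = 9/28 + 1/3 + 1/18 + 7/50 = 5357/6300
Rounded to 4 decimal places: U = 0.8503
RM (Liu & Layland) bound for 4 tasks = 0.756828; compare with U = 5357/6300 (approx. 0.850317)
bound < U <= 1, so the RM sufficient condition is not met (inconclusive; an exact test such as response-time analysis is needed).

0.8503


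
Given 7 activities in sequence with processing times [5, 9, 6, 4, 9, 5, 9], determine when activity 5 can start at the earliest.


Activity 5 starts after activities 1 through 4 complete.
Predecessor durations: [5, 9, 6, 4]
ES = 5 + 9 + 6 + 4 = 24

24


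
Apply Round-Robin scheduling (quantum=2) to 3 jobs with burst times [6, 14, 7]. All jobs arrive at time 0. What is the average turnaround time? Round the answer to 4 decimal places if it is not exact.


Time quantum = 2
Execution trace:
  J1 runs 2 units, time = 2
  J2 runs 2 units, time = 4
  J3 runs 2 units, time = 6
  J1 runs 2 units, time = 8
  J2 runs 2 units, time = 10
  J3 runs 2 units, time = 12
  J1 runs 2 units, time = 14
  J2 runs 2 units, time = 16
  J3 runs 2 units, time = 18
  J2 runs 2 units, time = 20
  J3 runs 1 units, time = 21
  J2 runs 2 units, time = 23
  J2 runs 2 units, time = 25
  J2 runs 2 units, time = 27
Finish times: [14, 27, 21]
Average turnaround = 62/3 = 20.6667

20.6667


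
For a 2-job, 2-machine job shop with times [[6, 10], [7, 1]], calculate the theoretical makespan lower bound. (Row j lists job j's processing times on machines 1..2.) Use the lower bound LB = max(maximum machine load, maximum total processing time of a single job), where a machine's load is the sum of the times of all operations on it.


Machine loads:
  Machine 1: 6 + 7 = 13
  Machine 2: 10 + 1 = 11
Max machine load = 13
Job totals:
  Job 1: 16
  Job 2: 8
Max job total = 16
Lower bound = max(13, 16) = 16

16


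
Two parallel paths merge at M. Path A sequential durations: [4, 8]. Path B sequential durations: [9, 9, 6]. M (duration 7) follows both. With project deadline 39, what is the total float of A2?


Forward pass: ES(A2) = sum of predecessors on chain A = 4
EF = ES + duration = 4 + 8 = 12
Backward pass: LF(M) = deadline = 39; LS(M) = 39 - 7 = 32
LF(A2) = LS(M) - sum(successors on chain A) = 32 - 0 = 32
LS = LF - duration = 32 - 8 = 24
Total float = LS - ES = 24 - 4 = 20

20


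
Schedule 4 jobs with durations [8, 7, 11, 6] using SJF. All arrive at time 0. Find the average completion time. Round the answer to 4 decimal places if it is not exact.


SJF order (ascending): [6, 7, 8, 11]
Completion times:
  Job 1: burst=6, C=6
  Job 2: burst=7, C=13
  Job 3: burst=8, C=21
  Job 4: burst=11, C=32
Average completion = 72/4 = 18.0

18.0


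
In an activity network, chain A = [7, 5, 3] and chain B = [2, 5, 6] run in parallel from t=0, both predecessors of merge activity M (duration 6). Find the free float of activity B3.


ES(B3) = sum of predecessors on chain B = 7
EF(B3) = ES + duration = 7 + 6 = 13
Successor of B3 is M. ES(M) = max(sum(A), sum(B)) = max(15, 13) = 15
Free float = ES(successor) - EF(current) = 15 - 13 = 2

2


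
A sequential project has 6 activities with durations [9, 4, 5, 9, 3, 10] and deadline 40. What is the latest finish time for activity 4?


LF(activity 4) = deadline - sum of successor durations
Successors: activities 5 through 6 with durations [3, 10]
Sum of successor durations = 13
LF = 40 - 13 = 27

27


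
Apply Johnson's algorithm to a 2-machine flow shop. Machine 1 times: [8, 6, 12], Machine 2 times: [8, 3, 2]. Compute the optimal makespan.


Apply Johnson's rule:
  Group 1 (a <= b): [(1, 8, 8)]
  Group 2 (a > b): [(2, 6, 3), (3, 12, 2)]
Optimal job order: [1, 2, 3]
Schedule:
  Job 1: M1 done at 8, M2 done at 16
  Job 2: M1 done at 14, M2 done at 19
  Job 3: M1 done at 26, M2 done at 28
Makespan = 28

28


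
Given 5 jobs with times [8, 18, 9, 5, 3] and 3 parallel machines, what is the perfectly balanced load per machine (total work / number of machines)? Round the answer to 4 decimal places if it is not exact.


Total processing time = 8 + 18 + 9 + 5 + 3 = 43
Number of machines = 3
Ideal balanced load = 43 / 3 = 14.3333

14.3333


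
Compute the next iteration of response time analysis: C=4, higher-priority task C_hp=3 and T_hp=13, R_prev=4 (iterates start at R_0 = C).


R_next = C + ceil(R_prev / T_hp) * C_hp
ceil(4 / 13) = ceil(0.3077) = 1
Interference = 1 * 3 = 3
R_next = 4 + 3 = 7

7


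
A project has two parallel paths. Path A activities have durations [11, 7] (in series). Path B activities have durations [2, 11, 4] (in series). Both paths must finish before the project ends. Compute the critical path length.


Path A total = 11 + 7 = 18
Path B total = 2 + 11 + 4 = 17
Critical path = longest path = max(18, 17) = 18

18


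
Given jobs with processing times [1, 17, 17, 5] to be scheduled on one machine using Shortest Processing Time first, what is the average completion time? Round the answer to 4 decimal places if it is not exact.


Sort jobs by processing time (SPT order): [1, 5, 17, 17]
Compute completion times sequentially:
  Job 1: processing = 1, completes at 1
  Job 2: processing = 5, completes at 6
  Job 3: processing = 17, completes at 23
  Job 4: processing = 17, completes at 40
Sum of completion times = 70
Average completion time = 70/4 = 17.5

17.5


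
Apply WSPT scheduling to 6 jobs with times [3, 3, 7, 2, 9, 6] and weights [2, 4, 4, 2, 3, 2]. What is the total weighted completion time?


Compute p/w ratios and sort ascending (WSPT): [(3, 4), (2, 2), (3, 2), (7, 4), (9, 3), (6, 2)]
Compute weighted completion times:
  Job (p=3,w=4): C=3, w*C=4*3=12
  Job (p=2,w=2): C=5, w*C=2*5=10
  Job (p=3,w=2): C=8, w*C=2*8=16
  Job (p=7,w=4): C=15, w*C=4*15=60
  Job (p=9,w=3): C=24, w*C=3*24=72
  Job (p=6,w=2): C=30, w*C=2*30=60
Total weighted completion time = 230

230


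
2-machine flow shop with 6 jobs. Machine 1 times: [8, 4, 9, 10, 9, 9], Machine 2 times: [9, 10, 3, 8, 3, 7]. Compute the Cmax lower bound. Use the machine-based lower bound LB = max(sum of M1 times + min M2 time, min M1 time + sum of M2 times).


LB1 = sum(M1 times) + min(M2 times) = 49 + 3 = 52
LB2 = min(M1 times) + sum(M2 times) = 4 + 40 = 44
Lower bound = max(LB1, LB2) = max(52, 44) = 52

52


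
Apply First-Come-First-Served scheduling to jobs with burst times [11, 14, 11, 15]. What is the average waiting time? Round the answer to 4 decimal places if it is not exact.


FCFS order (as given): [11, 14, 11, 15]
Waiting times:
  Job 1: wait = 0
  Job 2: wait = 11
  Job 3: wait = 25
  Job 4: wait = 36
Sum of waiting times = 72
Average waiting time = 72/4 = 18.0

18.0


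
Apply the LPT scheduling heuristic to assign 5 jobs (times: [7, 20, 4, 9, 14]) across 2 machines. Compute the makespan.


Sort jobs in decreasing order (LPT): [20, 14, 9, 7, 4]
Assign each job to the least loaded machine:
  Machine 1: jobs [20, 7], load = 27
  Machine 2: jobs [14, 9, 4], load = 27
Makespan = max load = 27

27


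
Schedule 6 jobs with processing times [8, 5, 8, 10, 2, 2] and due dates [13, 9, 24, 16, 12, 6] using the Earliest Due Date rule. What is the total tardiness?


Sort by due date (EDD order): [(2, 6), (5, 9), (2, 12), (8, 13), (10, 16), (8, 24)]
Compute completion times and tardiness:
  Job 1: p=2, d=6, C=2, tardiness=max(0,2-6)=0
  Job 2: p=5, d=9, C=7, tardiness=max(0,7-9)=0
  Job 3: p=2, d=12, C=9, tardiness=max(0,9-12)=0
  Job 4: p=8, d=13, C=17, tardiness=max(0,17-13)=4
  Job 5: p=10, d=16, C=27, tardiness=max(0,27-16)=11
  Job 6: p=8, d=24, C=35, tardiness=max(0,35-24)=11
Total tardiness = 26

26


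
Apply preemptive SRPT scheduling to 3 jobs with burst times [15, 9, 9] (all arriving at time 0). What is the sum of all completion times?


Since all jobs arrive at t=0, SRPT equals SPT ordering.
SPT order: [9, 9, 15]
Completion times:
  Job 1: p=9, C=9
  Job 2: p=9, C=18
  Job 3: p=15, C=33
Total completion time = 9 + 18 + 33 = 60

60


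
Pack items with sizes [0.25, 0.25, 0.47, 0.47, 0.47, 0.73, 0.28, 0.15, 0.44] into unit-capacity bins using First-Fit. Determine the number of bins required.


Place items sequentially using First-Fit:
  Item 0.25 -> new Bin 1
  Item 0.25 -> Bin 1 (now 0.5)
  Item 0.47 -> Bin 1 (now 0.97)
  Item 0.47 -> new Bin 2
  Item 0.47 -> Bin 2 (now 0.94)
  Item 0.73 -> new Bin 3
  Item 0.28 -> new Bin 4
  Item 0.15 -> Bin 3 (now 0.88)
  Item 0.44 -> Bin 4 (now 0.72)
Total bins used = 4

4


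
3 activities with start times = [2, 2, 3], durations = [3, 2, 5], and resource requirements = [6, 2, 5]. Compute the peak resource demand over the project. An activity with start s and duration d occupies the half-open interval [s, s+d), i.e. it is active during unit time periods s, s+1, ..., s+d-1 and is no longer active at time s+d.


Each activity i is active on [start_i, start_i + duration_i).
Compute total resource usage per time slot:
  t=0: active resources = [], total = 0
  t=1: active resources = [], total = 0
  t=2: active resources = [6, 2], total = 8
  t=3: active resources = [6, 2, 5], total = 13
  t=4: active resources = [6, 5], total = 11
  t=5: active resources = [5], total = 5
  t=6: active resources = [5], total = 5
  t=7: active resources = [5], total = 5
Peak resource demand = 13

13


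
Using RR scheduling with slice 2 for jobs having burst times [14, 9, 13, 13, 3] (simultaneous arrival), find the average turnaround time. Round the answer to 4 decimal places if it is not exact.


Time quantum = 2
Execution trace:
  J1 runs 2 units, time = 2
  J2 runs 2 units, time = 4
  J3 runs 2 units, time = 6
  J4 runs 2 units, time = 8
  J5 runs 2 units, time = 10
  J1 runs 2 units, time = 12
  J2 runs 2 units, time = 14
  J3 runs 2 units, time = 16
  J4 runs 2 units, time = 18
  J5 runs 1 units, time = 19
  J1 runs 2 units, time = 21
  J2 runs 2 units, time = 23
  J3 runs 2 units, time = 25
  J4 runs 2 units, time = 27
  J1 runs 2 units, time = 29
  J2 runs 2 units, time = 31
  J3 runs 2 units, time = 33
  J4 runs 2 units, time = 35
  J1 runs 2 units, time = 37
  J2 runs 1 units, time = 38
  J3 runs 2 units, time = 40
  J4 runs 2 units, time = 42
  J1 runs 2 units, time = 44
  J3 runs 2 units, time = 46
  J4 runs 2 units, time = 48
  J1 runs 2 units, time = 50
  J3 runs 1 units, time = 51
  J4 runs 1 units, time = 52
Finish times: [50, 38, 51, 52, 19]
Average turnaround = 210/5 = 42.0

42.0


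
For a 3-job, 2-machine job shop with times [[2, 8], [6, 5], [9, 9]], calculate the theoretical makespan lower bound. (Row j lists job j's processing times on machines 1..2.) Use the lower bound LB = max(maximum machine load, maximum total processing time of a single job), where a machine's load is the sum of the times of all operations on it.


Machine loads:
  Machine 1: 2 + 6 + 9 = 17
  Machine 2: 8 + 5 + 9 = 22
Max machine load = 22
Job totals:
  Job 1: 10
  Job 2: 11
  Job 3: 18
Max job total = 18
Lower bound = max(22, 18) = 22

22


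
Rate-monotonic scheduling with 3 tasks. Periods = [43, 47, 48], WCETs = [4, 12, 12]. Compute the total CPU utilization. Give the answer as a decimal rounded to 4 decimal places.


Compute individual utilizations (exact fractions):
  Task 1: C/T = 4/43 (approx. 0.093)
  Task 2: C/T = 12/47 (approx. 0.2553)
  Task 3: C/T = 12/48 = 1/4 (approx. 0.25)
Total utilization U = 4/43 + 12/47 + 1/4 = 4837/8084
Rounded to 4 decimal places: U = 0.5983
RM (Liu & Layland) bound for 3 tasks = 0.779763; compare with U = 4837/8084 (approx. 0.598342)
U <= bound, so schedulable by RM sufficient condition.

0.5983


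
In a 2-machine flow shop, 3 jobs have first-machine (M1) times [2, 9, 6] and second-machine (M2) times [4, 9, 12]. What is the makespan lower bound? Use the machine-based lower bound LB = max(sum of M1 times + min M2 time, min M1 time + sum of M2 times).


LB1 = sum(M1 times) + min(M2 times) = 17 + 4 = 21
LB2 = min(M1 times) + sum(M2 times) = 2 + 25 = 27
Lower bound = max(LB1, LB2) = max(21, 27) = 27

27


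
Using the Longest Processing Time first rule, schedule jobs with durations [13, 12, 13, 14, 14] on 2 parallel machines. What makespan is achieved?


Sort jobs in decreasing order (LPT): [14, 14, 13, 13, 12]
Assign each job to the least loaded machine:
  Machine 1: jobs [14, 13, 12], load = 39
  Machine 2: jobs [14, 13], load = 27
Makespan = max load = 39

39


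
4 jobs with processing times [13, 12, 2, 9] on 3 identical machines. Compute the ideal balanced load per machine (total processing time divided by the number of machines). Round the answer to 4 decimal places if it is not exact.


Total processing time = 13 + 12 + 2 + 9 = 36
Number of machines = 3
Ideal balanced load = 36 / 3 = 12.0

12.0


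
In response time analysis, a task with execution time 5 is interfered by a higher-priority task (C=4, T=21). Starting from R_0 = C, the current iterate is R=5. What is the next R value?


R_next = C + ceil(R_prev / T_hp) * C_hp
ceil(5 / 21) = ceil(0.2381) = 1
Interference = 1 * 4 = 4
R_next = 5 + 4 = 9

9


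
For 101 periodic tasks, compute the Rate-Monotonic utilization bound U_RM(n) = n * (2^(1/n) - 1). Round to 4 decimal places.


Compute 2^(1/101) = 1.0068864466
Subtract 1: 1.0068864466 - 1 = 0.0068864466
Multiply by n: 101 * 0.0068864466 = 0.6955311066
Round to 4 dp: 0.6955

0.6955


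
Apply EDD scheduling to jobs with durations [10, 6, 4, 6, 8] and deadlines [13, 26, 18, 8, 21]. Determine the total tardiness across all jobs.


Sort by due date (EDD order): [(6, 8), (10, 13), (4, 18), (8, 21), (6, 26)]
Compute completion times and tardiness:
  Job 1: p=6, d=8, C=6, tardiness=max(0,6-8)=0
  Job 2: p=10, d=13, C=16, tardiness=max(0,16-13)=3
  Job 3: p=4, d=18, C=20, tardiness=max(0,20-18)=2
  Job 4: p=8, d=21, C=28, tardiness=max(0,28-21)=7
  Job 5: p=6, d=26, C=34, tardiness=max(0,34-26)=8
Total tardiness = 20

20


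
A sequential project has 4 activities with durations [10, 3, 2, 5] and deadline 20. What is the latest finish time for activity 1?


LF(activity 1) = deadline - sum of successor durations
Successors: activities 2 through 4 with durations [3, 2, 5]
Sum of successor durations = 10
LF = 20 - 10 = 10

10


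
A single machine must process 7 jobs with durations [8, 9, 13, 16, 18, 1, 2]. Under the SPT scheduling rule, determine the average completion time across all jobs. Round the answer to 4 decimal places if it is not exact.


Sort jobs by processing time (SPT order): [1, 2, 8, 9, 13, 16, 18]
Compute completion times sequentially:
  Job 1: processing = 1, completes at 1
  Job 2: processing = 2, completes at 3
  Job 3: processing = 8, completes at 11
  Job 4: processing = 9, completes at 20
  Job 5: processing = 13, completes at 33
  Job 6: processing = 16, completes at 49
  Job 7: processing = 18, completes at 67
Sum of completion times = 184
Average completion time = 184/7 = 26.2857

26.2857


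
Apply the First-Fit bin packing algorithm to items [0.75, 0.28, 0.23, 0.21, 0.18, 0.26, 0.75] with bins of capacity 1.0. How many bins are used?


Place items sequentially using First-Fit:
  Item 0.75 -> new Bin 1
  Item 0.28 -> new Bin 2
  Item 0.23 -> Bin 1 (now 0.98)
  Item 0.21 -> Bin 2 (now 0.49)
  Item 0.18 -> Bin 2 (now 0.67)
  Item 0.26 -> Bin 2 (now 0.93)
  Item 0.75 -> new Bin 3
Total bins used = 3

3


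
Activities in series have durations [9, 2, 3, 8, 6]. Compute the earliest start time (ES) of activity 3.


Activity 3 starts after activities 1 through 2 complete.
Predecessor durations: [9, 2]
ES = 9 + 2 = 11

11


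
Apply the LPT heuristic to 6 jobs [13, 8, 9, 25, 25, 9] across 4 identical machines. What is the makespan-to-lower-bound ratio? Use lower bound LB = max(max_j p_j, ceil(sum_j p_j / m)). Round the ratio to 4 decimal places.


LPT order: [25, 25, 13, 9, 9, 8]
Machine loads after assignment: [25, 25, 21, 18]
LPT makespan = 25
Lower bound = max(max_job, ceil(total/4)) = max(25, 23) = 25
Ratio = 25 / 25 = 1.0

1.0


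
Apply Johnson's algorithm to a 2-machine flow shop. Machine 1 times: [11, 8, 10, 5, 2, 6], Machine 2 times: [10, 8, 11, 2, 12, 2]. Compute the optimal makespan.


Apply Johnson's rule:
  Group 1 (a <= b): [(5, 2, 12), (2, 8, 8), (3, 10, 11)]
  Group 2 (a > b): [(1, 11, 10), (4, 5, 2), (6, 6, 2)]
Optimal job order: [5, 2, 3, 1, 4, 6]
Schedule:
  Job 5: M1 done at 2, M2 done at 14
  Job 2: M1 done at 10, M2 done at 22
  Job 3: M1 done at 20, M2 done at 33
  Job 1: M1 done at 31, M2 done at 43
  Job 4: M1 done at 36, M2 done at 45
  Job 6: M1 done at 42, M2 done at 47
Makespan = 47

47


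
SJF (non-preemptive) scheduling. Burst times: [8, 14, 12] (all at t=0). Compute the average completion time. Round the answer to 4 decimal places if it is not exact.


SJF order (ascending): [8, 12, 14]
Completion times:
  Job 1: burst=8, C=8
  Job 2: burst=12, C=20
  Job 3: burst=14, C=34
Average completion = 62/3 = 20.6667

20.6667


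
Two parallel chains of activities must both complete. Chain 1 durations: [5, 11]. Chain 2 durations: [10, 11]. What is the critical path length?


Path A total = 5 + 11 = 16
Path B total = 10 + 11 = 21
Critical path = longest path = max(16, 21) = 21

21


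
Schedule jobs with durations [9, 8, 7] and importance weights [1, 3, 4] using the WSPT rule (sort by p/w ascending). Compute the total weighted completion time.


Compute p/w ratios and sort ascending (WSPT): [(7, 4), (8, 3), (9, 1)]
Compute weighted completion times:
  Job (p=7,w=4): C=7, w*C=4*7=28
  Job (p=8,w=3): C=15, w*C=3*15=45
  Job (p=9,w=1): C=24, w*C=1*24=24
Total weighted completion time = 97

97


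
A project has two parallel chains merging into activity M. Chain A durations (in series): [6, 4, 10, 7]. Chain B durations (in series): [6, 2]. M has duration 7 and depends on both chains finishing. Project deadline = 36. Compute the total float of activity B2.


Forward pass: ES(B2) = sum of predecessors on chain B = 6
EF = ES + duration = 6 + 2 = 8
Backward pass: LF(M) = deadline = 36; LS(M) = 36 - 7 = 29
LF(B2) = LS(M) - sum(successors on chain B) = 29 - 0 = 29
LS = LF - duration = 29 - 2 = 27
Total float = LS - ES = 27 - 6 = 21

21


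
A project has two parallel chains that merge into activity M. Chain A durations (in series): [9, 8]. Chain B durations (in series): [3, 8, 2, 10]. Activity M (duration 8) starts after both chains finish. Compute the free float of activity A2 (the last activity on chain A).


ES(A2) = sum of predecessors on chain A = 9
EF(A2) = ES + duration = 9 + 8 = 17
Successor of A2 is M. ES(M) = max(sum(A), sum(B)) = max(17, 23) = 23
Free float = ES(successor) - EF(current) = 23 - 17 = 6

6


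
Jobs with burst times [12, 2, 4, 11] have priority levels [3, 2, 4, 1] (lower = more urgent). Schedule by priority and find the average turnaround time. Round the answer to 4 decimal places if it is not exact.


Sort by priority (ascending = highest first):
Order: [(1, 11), (2, 2), (3, 12), (4, 4)]
Completion times:
  Priority 1, burst=11, C=11
  Priority 2, burst=2, C=13
  Priority 3, burst=12, C=25
  Priority 4, burst=4, C=29
Average turnaround = 78/4 = 19.5

19.5


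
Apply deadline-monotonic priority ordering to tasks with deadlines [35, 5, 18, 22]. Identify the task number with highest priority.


Sort tasks by relative deadline (ascending):
  Task 2: deadline = 5
  Task 3: deadline = 18
  Task 4: deadline = 22
  Task 1: deadline = 35
Priority order (highest first): [2, 3, 4, 1]
Highest priority task = 2

2


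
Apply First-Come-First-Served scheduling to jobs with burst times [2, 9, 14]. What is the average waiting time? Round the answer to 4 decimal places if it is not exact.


FCFS order (as given): [2, 9, 14]
Waiting times:
  Job 1: wait = 0
  Job 2: wait = 2
  Job 3: wait = 11
Sum of waiting times = 13
Average waiting time = 13/3 = 4.3333

4.3333


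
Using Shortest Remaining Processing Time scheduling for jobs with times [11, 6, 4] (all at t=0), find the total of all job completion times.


Since all jobs arrive at t=0, SRPT equals SPT ordering.
SPT order: [4, 6, 11]
Completion times:
  Job 1: p=4, C=4
  Job 2: p=6, C=10
  Job 3: p=11, C=21
Total completion time = 4 + 10 + 21 = 35

35


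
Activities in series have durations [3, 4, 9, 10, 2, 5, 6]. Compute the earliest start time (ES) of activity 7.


Activity 7 starts after activities 1 through 6 complete.
Predecessor durations: [3, 4, 9, 10, 2, 5]
ES = 3 + 4 + 9 + 10 + 2 + 5 = 33

33


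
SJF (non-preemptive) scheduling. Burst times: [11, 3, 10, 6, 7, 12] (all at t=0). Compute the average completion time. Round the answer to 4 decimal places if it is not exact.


SJF order (ascending): [3, 6, 7, 10, 11, 12]
Completion times:
  Job 1: burst=3, C=3
  Job 2: burst=6, C=9
  Job 3: burst=7, C=16
  Job 4: burst=10, C=26
  Job 5: burst=11, C=37
  Job 6: burst=12, C=49
Average completion = 140/6 = 23.3333

23.3333


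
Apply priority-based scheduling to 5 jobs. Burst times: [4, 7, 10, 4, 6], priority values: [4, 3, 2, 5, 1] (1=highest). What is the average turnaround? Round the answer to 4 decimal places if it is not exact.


Sort by priority (ascending = highest first):
Order: [(1, 6), (2, 10), (3, 7), (4, 4), (5, 4)]
Completion times:
  Priority 1, burst=6, C=6
  Priority 2, burst=10, C=16
  Priority 3, burst=7, C=23
  Priority 4, burst=4, C=27
  Priority 5, burst=4, C=31
Average turnaround = 103/5 = 20.6

20.6


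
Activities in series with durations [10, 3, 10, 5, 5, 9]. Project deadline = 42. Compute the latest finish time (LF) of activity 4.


LF(activity 4) = deadline - sum of successor durations
Successors: activities 5 through 6 with durations [5, 9]
Sum of successor durations = 14
LF = 42 - 14 = 28

28


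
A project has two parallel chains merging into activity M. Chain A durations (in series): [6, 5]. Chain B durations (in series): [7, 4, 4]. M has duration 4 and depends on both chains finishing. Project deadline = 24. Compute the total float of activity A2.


Forward pass: ES(A2) = sum of predecessors on chain A = 6
EF = ES + duration = 6 + 5 = 11
Backward pass: LF(M) = deadline = 24; LS(M) = 24 - 4 = 20
LF(A2) = LS(M) - sum(successors on chain A) = 20 - 0 = 20
LS = LF - duration = 20 - 5 = 15
Total float = LS - ES = 15 - 6 = 9

9


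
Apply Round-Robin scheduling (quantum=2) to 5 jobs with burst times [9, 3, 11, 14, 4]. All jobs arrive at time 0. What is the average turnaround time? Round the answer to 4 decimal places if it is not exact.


Time quantum = 2
Execution trace:
  J1 runs 2 units, time = 2
  J2 runs 2 units, time = 4
  J3 runs 2 units, time = 6
  J4 runs 2 units, time = 8
  J5 runs 2 units, time = 10
  J1 runs 2 units, time = 12
  J2 runs 1 units, time = 13
  J3 runs 2 units, time = 15
  J4 runs 2 units, time = 17
  J5 runs 2 units, time = 19
  J1 runs 2 units, time = 21
  J3 runs 2 units, time = 23
  J4 runs 2 units, time = 25
  J1 runs 2 units, time = 27
  J3 runs 2 units, time = 29
  J4 runs 2 units, time = 31
  J1 runs 1 units, time = 32
  J3 runs 2 units, time = 34
  J4 runs 2 units, time = 36
  J3 runs 1 units, time = 37
  J4 runs 2 units, time = 39
  J4 runs 2 units, time = 41
Finish times: [32, 13, 37, 41, 19]
Average turnaround = 142/5 = 28.4

28.4


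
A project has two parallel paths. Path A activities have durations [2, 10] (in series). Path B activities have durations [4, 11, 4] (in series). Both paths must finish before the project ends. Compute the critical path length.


Path A total = 2 + 10 = 12
Path B total = 4 + 11 + 4 = 19
Critical path = longest path = max(12, 19) = 19

19


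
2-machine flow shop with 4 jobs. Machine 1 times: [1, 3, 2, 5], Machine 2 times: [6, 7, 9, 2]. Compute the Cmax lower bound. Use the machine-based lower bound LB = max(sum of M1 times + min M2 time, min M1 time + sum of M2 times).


LB1 = sum(M1 times) + min(M2 times) = 11 + 2 = 13
LB2 = min(M1 times) + sum(M2 times) = 1 + 24 = 25
Lower bound = max(LB1, LB2) = max(13, 25) = 25

25


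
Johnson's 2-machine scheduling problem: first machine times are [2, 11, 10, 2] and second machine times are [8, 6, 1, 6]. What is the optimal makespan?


Apply Johnson's rule:
  Group 1 (a <= b): [(1, 2, 8), (4, 2, 6)]
  Group 2 (a > b): [(2, 11, 6), (3, 10, 1)]
Optimal job order: [1, 4, 2, 3]
Schedule:
  Job 1: M1 done at 2, M2 done at 10
  Job 4: M1 done at 4, M2 done at 16
  Job 2: M1 done at 15, M2 done at 22
  Job 3: M1 done at 25, M2 done at 26
Makespan = 26

26


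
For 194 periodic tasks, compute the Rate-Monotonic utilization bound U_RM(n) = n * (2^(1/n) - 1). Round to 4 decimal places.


Compute 2^(1/194) = 1.0035793141
Subtract 1: 1.0035793141 - 1 = 0.0035793141
Multiply by n: 194 * 0.0035793141 = 0.6943869354
Round to 4 dp: 0.6944

0.6944


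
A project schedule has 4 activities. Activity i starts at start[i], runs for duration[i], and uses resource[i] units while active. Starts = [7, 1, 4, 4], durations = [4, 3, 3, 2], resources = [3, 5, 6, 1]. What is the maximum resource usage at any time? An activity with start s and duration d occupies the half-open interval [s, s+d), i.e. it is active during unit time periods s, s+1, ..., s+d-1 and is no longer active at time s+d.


Each activity i is active on [start_i, start_i + duration_i).
Compute total resource usage per time slot:
  t=0: active resources = [], total = 0
  t=1: active resources = [5], total = 5
  t=2: active resources = [5], total = 5
  t=3: active resources = [5], total = 5
  t=4: active resources = [6, 1], total = 7
  t=5: active resources = [6, 1], total = 7
  t=6: active resources = [6], total = 6
  t=7: active resources = [3], total = 3
  t=8: active resources = [3], total = 3
  t=9: active resources = [3], total = 3
  t=10: active resources = [3], total = 3
Peak resource demand = 7

7


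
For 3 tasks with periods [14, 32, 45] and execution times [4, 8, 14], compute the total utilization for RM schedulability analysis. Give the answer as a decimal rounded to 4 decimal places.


Compute individual utilizations (exact fractions):
  Task 1: C/T = 4/14 = 2/7 (approx. 0.2857)
  Task 2: C/T = 8/32 = 1/4 (approx. 0.25)
  Task 3: C/T = 14/45 (approx. 0.3111)
Total utilization U = 2/7 + 1/4 + 14/45 = 1067/1260
Rounded to 4 decimal places: U = 0.8468
RM (Liu & Layland) bound for 3 tasks = 0.779763; compare with U = 1067/1260 (approx. 0.846825)
bound < U <= 1, so the RM sufficient condition is not met (inconclusive; an exact test such as response-time analysis is needed).

0.8468


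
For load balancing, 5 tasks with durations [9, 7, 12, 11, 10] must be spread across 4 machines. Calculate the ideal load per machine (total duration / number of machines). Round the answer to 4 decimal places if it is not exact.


Total processing time = 9 + 7 + 12 + 11 + 10 = 49
Number of machines = 4
Ideal balanced load = 49 / 4 = 12.25

12.25


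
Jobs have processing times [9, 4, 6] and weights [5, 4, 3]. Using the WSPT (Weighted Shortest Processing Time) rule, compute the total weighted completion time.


Compute p/w ratios and sort ascending (WSPT): [(4, 4), (9, 5), (6, 3)]
Compute weighted completion times:
  Job (p=4,w=4): C=4, w*C=4*4=16
  Job (p=9,w=5): C=13, w*C=5*13=65
  Job (p=6,w=3): C=19, w*C=3*19=57
Total weighted completion time = 138

138


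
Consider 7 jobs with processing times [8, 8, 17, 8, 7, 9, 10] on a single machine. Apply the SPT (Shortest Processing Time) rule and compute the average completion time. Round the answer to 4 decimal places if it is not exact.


Sort jobs by processing time (SPT order): [7, 8, 8, 8, 9, 10, 17]
Compute completion times sequentially:
  Job 1: processing = 7, completes at 7
  Job 2: processing = 8, completes at 15
  Job 3: processing = 8, completes at 23
  Job 4: processing = 8, completes at 31
  Job 5: processing = 9, completes at 40
  Job 6: processing = 10, completes at 50
  Job 7: processing = 17, completes at 67
Sum of completion times = 233
Average completion time = 233/7 = 33.2857

33.2857


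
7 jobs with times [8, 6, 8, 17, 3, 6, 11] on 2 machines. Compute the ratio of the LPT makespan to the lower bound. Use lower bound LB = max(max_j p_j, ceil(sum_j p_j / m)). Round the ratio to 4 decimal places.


LPT order: [17, 11, 8, 8, 6, 6, 3]
Machine loads after assignment: [31, 28]
LPT makespan = 31
Lower bound = max(max_job, ceil(total/2)) = max(17, 30) = 30
Ratio = 31 / 30 = 1.0333

1.0333


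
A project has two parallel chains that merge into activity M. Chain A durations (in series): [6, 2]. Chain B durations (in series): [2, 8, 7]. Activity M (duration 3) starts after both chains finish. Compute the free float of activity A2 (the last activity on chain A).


ES(A2) = sum of predecessors on chain A = 6
EF(A2) = ES + duration = 6 + 2 = 8
Successor of A2 is M. ES(M) = max(sum(A), sum(B)) = max(8, 17) = 17
Free float = ES(successor) - EF(current) = 17 - 8 = 9

9


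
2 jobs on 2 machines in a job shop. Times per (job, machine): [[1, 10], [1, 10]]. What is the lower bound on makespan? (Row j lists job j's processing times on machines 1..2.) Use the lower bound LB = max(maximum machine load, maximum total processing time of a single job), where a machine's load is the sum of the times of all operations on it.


Machine loads:
  Machine 1: 1 + 1 = 2
  Machine 2: 10 + 10 = 20
Max machine load = 20
Job totals:
  Job 1: 11
  Job 2: 11
Max job total = 11
Lower bound = max(20, 11) = 20

20


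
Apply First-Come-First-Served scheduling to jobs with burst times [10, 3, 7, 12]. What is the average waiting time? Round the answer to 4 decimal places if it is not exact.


FCFS order (as given): [10, 3, 7, 12]
Waiting times:
  Job 1: wait = 0
  Job 2: wait = 10
  Job 3: wait = 13
  Job 4: wait = 20
Sum of waiting times = 43
Average waiting time = 43/4 = 10.75

10.75


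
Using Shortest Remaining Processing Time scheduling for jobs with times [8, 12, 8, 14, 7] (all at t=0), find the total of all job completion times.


Since all jobs arrive at t=0, SRPT equals SPT ordering.
SPT order: [7, 8, 8, 12, 14]
Completion times:
  Job 1: p=7, C=7
  Job 2: p=8, C=15
  Job 3: p=8, C=23
  Job 4: p=12, C=35
  Job 5: p=14, C=49
Total completion time = 7 + 15 + 23 + 35 + 49 = 129

129


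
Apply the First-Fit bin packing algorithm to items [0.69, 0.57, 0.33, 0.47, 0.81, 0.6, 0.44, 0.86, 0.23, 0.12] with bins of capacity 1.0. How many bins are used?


Place items sequentially using First-Fit:
  Item 0.69 -> new Bin 1
  Item 0.57 -> new Bin 2
  Item 0.33 -> Bin 2 (now 0.9)
  Item 0.47 -> new Bin 3
  Item 0.81 -> new Bin 4
  Item 0.6 -> new Bin 5
  Item 0.44 -> Bin 3 (now 0.91)
  Item 0.86 -> new Bin 6
  Item 0.23 -> Bin 1 (now 0.92)
  Item 0.12 -> Bin 4 (now 0.93)
Total bins used = 6

6


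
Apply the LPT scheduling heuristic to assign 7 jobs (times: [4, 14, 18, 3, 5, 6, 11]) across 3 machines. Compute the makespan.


Sort jobs in decreasing order (LPT): [18, 14, 11, 6, 5, 4, 3]
Assign each job to the least loaded machine:
  Machine 1: jobs [18, 3], load = 21
  Machine 2: jobs [14, 5], load = 19
  Machine 3: jobs [11, 6, 4], load = 21
Makespan = max load = 21

21


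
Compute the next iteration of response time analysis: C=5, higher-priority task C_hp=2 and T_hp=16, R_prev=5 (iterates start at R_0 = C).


R_next = C + ceil(R_prev / T_hp) * C_hp
ceil(5 / 16) = ceil(0.3125) = 1
Interference = 1 * 2 = 2
R_next = 5 + 2 = 7

7


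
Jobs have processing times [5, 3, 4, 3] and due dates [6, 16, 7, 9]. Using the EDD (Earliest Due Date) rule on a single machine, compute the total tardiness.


Sort by due date (EDD order): [(5, 6), (4, 7), (3, 9), (3, 16)]
Compute completion times and tardiness:
  Job 1: p=5, d=6, C=5, tardiness=max(0,5-6)=0
  Job 2: p=4, d=7, C=9, tardiness=max(0,9-7)=2
  Job 3: p=3, d=9, C=12, tardiness=max(0,12-9)=3
  Job 4: p=3, d=16, C=15, tardiness=max(0,15-16)=0
Total tardiness = 5

5


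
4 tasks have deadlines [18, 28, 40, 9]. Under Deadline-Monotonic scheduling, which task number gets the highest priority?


Sort tasks by relative deadline (ascending):
  Task 4: deadline = 9
  Task 1: deadline = 18
  Task 2: deadline = 28
  Task 3: deadline = 40
Priority order (highest first): [4, 1, 2, 3]
Highest priority task = 4

4


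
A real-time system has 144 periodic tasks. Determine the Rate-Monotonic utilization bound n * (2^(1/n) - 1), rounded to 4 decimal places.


Compute 2^(1/144) = 1.0048251257
Subtract 1: 1.0048251257 - 1 = 0.0048251257
Multiply by n: 144 * 0.0048251257 = 0.6948181008
Round to 4 dp: 0.6948

0.6948


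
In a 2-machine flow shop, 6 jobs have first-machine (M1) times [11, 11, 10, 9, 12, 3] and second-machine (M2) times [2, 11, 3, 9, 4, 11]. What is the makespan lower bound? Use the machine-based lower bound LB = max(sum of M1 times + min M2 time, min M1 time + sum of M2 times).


LB1 = sum(M1 times) + min(M2 times) = 56 + 2 = 58
LB2 = min(M1 times) + sum(M2 times) = 3 + 40 = 43
Lower bound = max(LB1, LB2) = max(58, 43) = 58

58


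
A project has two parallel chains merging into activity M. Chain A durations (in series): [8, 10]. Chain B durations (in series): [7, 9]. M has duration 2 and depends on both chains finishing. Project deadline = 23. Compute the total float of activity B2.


Forward pass: ES(B2) = sum of predecessors on chain B = 7
EF = ES + duration = 7 + 9 = 16
Backward pass: LF(M) = deadline = 23; LS(M) = 23 - 2 = 21
LF(B2) = LS(M) - sum(successors on chain B) = 21 - 0 = 21
LS = LF - duration = 21 - 9 = 12
Total float = LS - ES = 12 - 7 = 5

5


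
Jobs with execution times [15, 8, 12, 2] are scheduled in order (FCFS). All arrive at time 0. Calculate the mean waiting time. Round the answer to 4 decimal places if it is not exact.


FCFS order (as given): [15, 8, 12, 2]
Waiting times:
  Job 1: wait = 0
  Job 2: wait = 15
  Job 3: wait = 23
  Job 4: wait = 35
Sum of waiting times = 73
Average waiting time = 73/4 = 18.25

18.25


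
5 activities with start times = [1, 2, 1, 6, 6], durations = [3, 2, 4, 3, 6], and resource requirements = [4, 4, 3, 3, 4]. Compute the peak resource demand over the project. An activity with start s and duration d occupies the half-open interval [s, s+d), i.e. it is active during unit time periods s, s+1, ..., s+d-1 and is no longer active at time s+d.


Each activity i is active on [start_i, start_i + duration_i).
Compute total resource usage per time slot:
  t=0: active resources = [], total = 0
  t=1: active resources = [4, 3], total = 7
  t=2: active resources = [4, 4, 3], total = 11
  t=3: active resources = [4, 4, 3], total = 11
  t=4: active resources = [3], total = 3
  t=5: active resources = [], total = 0
  t=6: active resources = [3, 4], total = 7
  t=7: active resources = [3, 4], total = 7
  t=8: active resources = [3, 4], total = 7
  t=9: active resources = [4], total = 4
  t=10: active resources = [4], total = 4
  t=11: active resources = [4], total = 4
Peak resource demand = 11

11


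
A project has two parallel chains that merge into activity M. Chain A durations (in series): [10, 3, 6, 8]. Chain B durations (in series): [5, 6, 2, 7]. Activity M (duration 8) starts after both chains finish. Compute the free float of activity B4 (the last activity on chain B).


ES(B4) = sum of predecessors on chain B = 13
EF(B4) = ES + duration = 13 + 7 = 20
Successor of B4 is M. ES(M) = max(sum(A), sum(B)) = max(27, 20) = 27
Free float = ES(successor) - EF(current) = 27 - 20 = 7

7


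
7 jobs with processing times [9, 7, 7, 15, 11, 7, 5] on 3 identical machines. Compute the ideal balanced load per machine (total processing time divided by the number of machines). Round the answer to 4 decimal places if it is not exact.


Total processing time = 9 + 7 + 7 + 15 + 11 + 7 + 5 = 61
Number of machines = 3
Ideal balanced load = 61 / 3 = 20.3333

20.3333


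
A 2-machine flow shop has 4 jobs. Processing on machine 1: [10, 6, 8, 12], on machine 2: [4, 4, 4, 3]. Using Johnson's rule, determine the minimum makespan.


Apply Johnson's rule:
  Group 1 (a <= b): []
  Group 2 (a > b): [(1, 10, 4), (2, 6, 4), (3, 8, 4), (4, 12, 3)]
Optimal job order: [1, 2, 3, 4]
Schedule:
  Job 1: M1 done at 10, M2 done at 14
  Job 2: M1 done at 16, M2 done at 20
  Job 3: M1 done at 24, M2 done at 28
  Job 4: M1 done at 36, M2 done at 39
Makespan = 39

39


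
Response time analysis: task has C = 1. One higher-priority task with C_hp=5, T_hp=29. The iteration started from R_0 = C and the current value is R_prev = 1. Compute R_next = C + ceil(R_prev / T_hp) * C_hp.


R_next = C + ceil(R_prev / T_hp) * C_hp
ceil(1 / 29) = ceil(0.0345) = 1
Interference = 1 * 5 = 5
R_next = 1 + 5 = 6

6


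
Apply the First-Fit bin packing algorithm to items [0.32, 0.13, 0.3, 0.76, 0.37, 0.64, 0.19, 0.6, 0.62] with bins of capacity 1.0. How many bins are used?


Place items sequentially using First-Fit:
  Item 0.32 -> new Bin 1
  Item 0.13 -> Bin 1 (now 0.45)
  Item 0.3 -> Bin 1 (now 0.75)
  Item 0.76 -> new Bin 2
  Item 0.37 -> new Bin 3
  Item 0.64 -> new Bin 4
  Item 0.19 -> Bin 1 (now 0.94)
  Item 0.6 -> Bin 3 (now 0.97)
  Item 0.62 -> new Bin 5
Total bins used = 5

5


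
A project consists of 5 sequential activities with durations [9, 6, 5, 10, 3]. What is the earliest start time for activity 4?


Activity 4 starts after activities 1 through 3 complete.
Predecessor durations: [9, 6, 5]
ES = 9 + 6 + 5 = 20

20


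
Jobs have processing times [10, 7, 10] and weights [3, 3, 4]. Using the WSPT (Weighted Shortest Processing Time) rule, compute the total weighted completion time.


Compute p/w ratios and sort ascending (WSPT): [(7, 3), (10, 4), (10, 3)]
Compute weighted completion times:
  Job (p=7,w=3): C=7, w*C=3*7=21
  Job (p=10,w=4): C=17, w*C=4*17=68
  Job (p=10,w=3): C=27, w*C=3*27=81
Total weighted completion time = 170

170


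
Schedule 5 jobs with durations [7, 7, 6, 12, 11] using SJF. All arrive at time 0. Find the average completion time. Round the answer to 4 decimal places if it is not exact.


SJF order (ascending): [6, 7, 7, 11, 12]
Completion times:
  Job 1: burst=6, C=6
  Job 2: burst=7, C=13
  Job 3: burst=7, C=20
  Job 4: burst=11, C=31
  Job 5: burst=12, C=43
Average completion = 113/5 = 22.6

22.6
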